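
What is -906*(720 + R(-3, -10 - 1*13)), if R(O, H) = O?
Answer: -649602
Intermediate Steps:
-906*(720 + R(-3, -10 - 1*13)) = -906*(720 - 3) = -906*717 = -649602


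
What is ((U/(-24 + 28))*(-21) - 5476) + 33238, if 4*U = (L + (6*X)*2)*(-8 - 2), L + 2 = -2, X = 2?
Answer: 56049/2 ≈ 28025.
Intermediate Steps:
L = -4 (L = -2 - 2 = -4)
U = -50 (U = ((-4 + (6*2)*2)*(-8 - 2))/4 = ((-4 + 12*2)*(-10))/4 = ((-4 + 24)*(-10))/4 = (20*(-10))/4 = (¼)*(-200) = -50)
((U/(-24 + 28))*(-21) - 5476) + 33238 = ((-50/(-24 + 28))*(-21) - 5476) + 33238 = ((-50/4)*(-21) - 5476) + 33238 = (((¼)*(-50))*(-21) - 5476) + 33238 = (-25/2*(-21) - 5476) + 33238 = (525/2 - 5476) + 33238 = -10427/2 + 33238 = 56049/2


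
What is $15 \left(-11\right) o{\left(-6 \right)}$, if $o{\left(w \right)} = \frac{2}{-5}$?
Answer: $66$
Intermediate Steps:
$o{\left(w \right)} = - \frac{2}{5}$ ($o{\left(w \right)} = 2 \left(- \frac{1}{5}\right) = - \frac{2}{5}$)
$15 \left(-11\right) o{\left(-6 \right)} = 15 \left(-11\right) \left(- \frac{2}{5}\right) = \left(-165\right) \left(- \frac{2}{5}\right) = 66$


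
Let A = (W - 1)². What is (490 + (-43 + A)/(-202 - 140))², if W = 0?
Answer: 780475969/3249 ≈ 2.4022e+5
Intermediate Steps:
A = 1 (A = (0 - 1)² = (-1)² = 1)
(490 + (-43 + A)/(-202 - 140))² = (490 + (-43 + 1)/(-202 - 140))² = (490 - 42/(-342))² = (490 - 42*(-1/342))² = (490 + 7/57)² = (27937/57)² = 780475969/3249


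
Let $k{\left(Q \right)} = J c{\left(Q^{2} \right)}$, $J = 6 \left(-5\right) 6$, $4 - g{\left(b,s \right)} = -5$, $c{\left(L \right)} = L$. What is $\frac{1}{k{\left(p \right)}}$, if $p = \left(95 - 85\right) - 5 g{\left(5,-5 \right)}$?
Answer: $- \frac{1}{220500} \approx -4.5351 \cdot 10^{-6}$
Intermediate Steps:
$g{\left(b,s \right)} = 9$ ($g{\left(b,s \right)} = 4 - -5 = 4 + 5 = 9$)
$J = -180$ ($J = \left(-30\right) 6 = -180$)
$p = -35$ ($p = \left(95 - 85\right) - 45 = 10 - 45 = -35$)
$k{\left(Q \right)} = - 180 Q^{2}$
$\frac{1}{k{\left(p \right)}} = \frac{1}{\left(-180\right) \left(-35\right)^{2}} = \frac{1}{\left(-180\right) 1225} = \frac{1}{-220500} = - \frac{1}{220500}$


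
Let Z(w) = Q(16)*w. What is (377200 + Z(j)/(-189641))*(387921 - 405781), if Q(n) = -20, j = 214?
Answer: -1277572048112800/189641 ≈ -6.7368e+9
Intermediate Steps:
Z(w) = -20*w
(377200 + Z(j)/(-189641))*(387921 - 405781) = (377200 - 20*214/(-189641))*(387921 - 405781) = (377200 - 4280*(-1/189641))*(-17860) = (377200 + 4280/189641)*(-17860) = (71532589480/189641)*(-17860) = -1277572048112800/189641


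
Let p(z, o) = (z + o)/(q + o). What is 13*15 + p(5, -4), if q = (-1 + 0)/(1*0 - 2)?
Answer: 1363/7 ≈ 194.71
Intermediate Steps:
q = ½ (q = -1/(0 - 2) = -1/(-2) = -1*(-½) = ½ ≈ 0.50000)
p(z, o) = (o + z)/(½ + o) (p(z, o) = (z + o)/(½ + o) = (o + z)/(½ + o))
13*15 + p(5, -4) = 13*15 + 2*(-4 + 5)/(1 + 2*(-4)) = 195 + 2*1/(1 - 8) = 195 + 2*1/(-7) = 195 + 2*(-⅐)*1 = 195 - 2/7 = 1363/7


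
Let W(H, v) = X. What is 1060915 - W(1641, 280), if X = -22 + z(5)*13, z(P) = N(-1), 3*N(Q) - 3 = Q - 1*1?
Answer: 3182798/3 ≈ 1.0609e+6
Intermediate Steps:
N(Q) = ⅔ + Q/3 (N(Q) = 1 + (Q - 1*1)/3 = 1 + (Q - 1)/3 = 1 + (-1 + Q)/3 = 1 + (-⅓ + Q/3) = ⅔ + Q/3)
z(P) = ⅓ (z(P) = ⅔ + (⅓)*(-1) = ⅔ - ⅓ = ⅓)
X = -53/3 (X = -22 + (⅓)*13 = -22 + 13/3 = -53/3 ≈ -17.667)
W(H, v) = -53/3
1060915 - W(1641, 280) = 1060915 - 1*(-53/3) = 1060915 + 53/3 = 3182798/3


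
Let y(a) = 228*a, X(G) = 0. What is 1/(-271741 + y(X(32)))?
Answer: -1/271741 ≈ -3.6800e-6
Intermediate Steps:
1/(-271741 + y(X(32))) = 1/(-271741 + 228*0) = 1/(-271741 + 0) = 1/(-271741) = -1/271741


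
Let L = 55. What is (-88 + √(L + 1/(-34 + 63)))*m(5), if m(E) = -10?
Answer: 880 - 20*√11571/29 ≈ 805.81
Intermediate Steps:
(-88 + √(L + 1/(-34 + 63)))*m(5) = (-88 + √(55 + 1/(-34 + 63)))*(-10) = (-88 + √(55 + 1/29))*(-10) = (-88 + √(1596/29))*(-10) = (-88 + 2*√11571/29)*(-10) = 880 - 20*√11571/29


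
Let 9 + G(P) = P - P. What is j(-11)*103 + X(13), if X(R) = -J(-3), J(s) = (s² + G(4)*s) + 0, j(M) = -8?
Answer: -860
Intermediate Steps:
G(P) = -9 (G(P) = -9 + (P - P) = -9 + 0 = -9)
J(s) = s² - 9*s (J(s) = (s² - 9*s) + 0 = s² - 9*s)
X(R) = -36 (X(R) = -(-3)*(-9 - 3) = -(-3)*(-12) = -1*36 = -36)
j(-11)*103 + X(13) = -8*103 - 36 = -824 - 36 = -860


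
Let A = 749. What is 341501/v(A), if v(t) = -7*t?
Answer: -341501/5243 ≈ -65.135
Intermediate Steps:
341501/v(A) = 341501/((-7*749)) = 341501/(-5243) = 341501*(-1/5243) = -341501/5243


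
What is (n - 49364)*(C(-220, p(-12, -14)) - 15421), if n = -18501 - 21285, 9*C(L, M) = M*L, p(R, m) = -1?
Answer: 12353426350/9 ≈ 1.3726e+9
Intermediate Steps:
C(L, M) = L*M/9 (C(L, M) = (M*L)/9 = (L*M)/9 = L*M/9)
n = -39786
(n - 49364)*(C(-220, p(-12, -14)) - 15421) = (-39786 - 49364)*((1/9)*(-220)*(-1) - 15421) = -89150*(220/9 - 15421) = -89150*(-138569/9) = 12353426350/9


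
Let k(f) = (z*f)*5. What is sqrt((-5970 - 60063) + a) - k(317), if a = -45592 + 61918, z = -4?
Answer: 6340 + 3*I*sqrt(5523) ≈ 6340.0 + 222.95*I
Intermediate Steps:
a = 16326
k(f) = -20*f (k(f) = -4*f*5 = -20*f)
sqrt((-5970 - 60063) + a) - k(317) = sqrt((-5970 - 60063) + 16326) - (-20)*317 = sqrt(-66033 + 16326) - 1*(-6340) = sqrt(-49707) + 6340 = 3*I*sqrt(5523) + 6340 = 6340 + 3*I*sqrt(5523)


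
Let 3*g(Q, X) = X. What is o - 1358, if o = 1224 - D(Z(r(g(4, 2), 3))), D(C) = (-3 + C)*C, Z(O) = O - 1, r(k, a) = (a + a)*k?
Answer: -134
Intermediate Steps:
g(Q, X) = X/3
r(k, a) = 2*a*k (r(k, a) = (2*a)*k = 2*a*k)
Z(O) = -1 + O
D(C) = C*(-3 + C)
o = 1224 (o = 1224 - (-1 + 2*3*((⅓)*2))*(-3 + (-1 + 2*3*((⅓)*2))) = 1224 - (-1 + 2*3*(⅔))*(-3 + (-1 + 2*3*(⅔))) = 1224 - (-1 + 4)*(-3 + (-1 + 4)) = 1224 - 3*(-3 + 3) = 1224 - 3*0 = 1224 - 1*0 = 1224 + 0 = 1224)
o - 1358 = 1224 - 1358 = -134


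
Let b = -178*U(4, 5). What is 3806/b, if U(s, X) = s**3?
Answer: -1903/5696 ≈ -0.33409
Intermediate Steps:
b = -11392 (b = -178*4**3 = -178*64 = -11392)
3806/b = 3806/(-11392) = 3806*(-1/11392) = -1903/5696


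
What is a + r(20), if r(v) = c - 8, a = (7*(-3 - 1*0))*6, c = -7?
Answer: -141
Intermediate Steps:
a = -126 (a = (7*(-3 + 0))*6 = (7*(-3))*6 = -21*6 = -126)
r(v) = -15 (r(v) = -7 - 8 = -15)
a + r(20) = -126 - 15 = -141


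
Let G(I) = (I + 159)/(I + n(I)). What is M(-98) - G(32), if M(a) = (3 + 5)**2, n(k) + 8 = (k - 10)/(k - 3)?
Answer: 40413/718 ≈ 56.286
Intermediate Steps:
n(k) = -8 + (-10 + k)/(-3 + k) (n(k) = -8 + (k - 10)/(k - 3) = -8 + (-10 + k)/(-3 + k))
G(I) = (159 + I)/(I + 7*(2 - I)/(-3 + I)) (G(I) = (I + 159)/(I + 7*(2 - I)/(-3 + I)) = (159 + I)/(I + 7*(2 - I)/(-3 + I)))
M(a) = 64 (M(a) = 8**2 = 64)
M(-98) - G(32) = 64 - (-3 + 32)*(159 + 32)/(14 - 7*32 + 32*(-3 + 32)) = 64 - 29*191/(14 - 224 + 32*29) = 64 - 29*191/(14 - 224 + 928) = 64 - 29*191/718 = 64 - 1*5539/718 = 64 - 5539/718 = 40413/718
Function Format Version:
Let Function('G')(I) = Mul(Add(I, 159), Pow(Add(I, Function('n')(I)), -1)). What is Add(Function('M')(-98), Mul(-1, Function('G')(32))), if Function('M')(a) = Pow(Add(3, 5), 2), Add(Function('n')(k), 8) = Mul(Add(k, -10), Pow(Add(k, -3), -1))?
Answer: Rational(40413, 718) ≈ 56.286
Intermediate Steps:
Function('n')(k) = Add(-8, Mul(Pow(Add(-3, k), -1), Add(-10, k))) (Function('n')(k) = Add(-8, Mul(Add(k, -10), Pow(Add(k, -3), -1))) = Add(-8, Mul(Add(-10, k), Pow(Add(-3, k), -1))) = Add(-8, Mul(Pow(Add(-3, k), -1), Add(-10, k))))
Function('G')(I) = Mul(Pow(Add(I, Mul(7, Pow(Add(-3, I), -1), Add(2, Mul(-1, I)))), -1), Add(159, I)) (Function('G')(I) = Mul(Add(I, 159), Pow(Add(I, Mul(7, Pow(Add(-3, I), -1), Add(2, Mul(-1, I)))), -1)) = Mul(Add(159, I), Pow(Add(I, Mul(7, Pow(Add(-3, I), -1), Add(2, Mul(-1, I)))), -1)) = Mul(Pow(Add(I, Mul(7, Pow(Add(-3, I), -1), Add(2, Mul(-1, I)))), -1), Add(159, I)))
Function('M')(a) = 64 (Function('M')(a) = Pow(8, 2) = 64)
Add(Function('M')(-98), Mul(-1, Function('G')(32))) = Add(64, Mul(-1, Mul(Pow(Add(14, Mul(-7, 32), Mul(32, Add(-3, 32))), -1), Add(-3, 32), Add(159, 32)))) = Add(64, Mul(-1, Mul(Pow(Add(14, -224, Mul(32, 29)), -1), 29, 191))) = Add(64, Mul(-1, Mul(Pow(Add(14, -224, 928), -1), 29, 191))) = Add(64, Mul(-1, Mul(Pow(718, -1), 29, 191))) = Add(64, Mul(-1, Mul(Rational(1, 718), 29, 191))) = Add(64, Mul(-1, Rational(5539, 718))) = Add(64, Rational(-5539, 718)) = Rational(40413, 718)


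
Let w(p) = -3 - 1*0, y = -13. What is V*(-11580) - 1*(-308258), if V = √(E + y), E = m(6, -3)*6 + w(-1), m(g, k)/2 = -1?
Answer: 308258 - 23160*I*√7 ≈ 3.0826e+5 - 61276.0*I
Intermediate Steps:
m(g, k) = -2 (m(g, k) = 2*(-1) = -2)
w(p) = -3 (w(p) = -3 + 0 = -3)
E = -15 (E = -2*6 - 3 = -12 - 3 = -15)
V = 2*I*√7 (V = √(-15 - 13) = √(-28) = 2*I*√7 ≈ 5.2915*I)
V*(-11580) - 1*(-308258) = (2*I*√7)*(-11580) - 1*(-308258) = -23160*I*√7 + 308258 = 308258 - 23160*I*√7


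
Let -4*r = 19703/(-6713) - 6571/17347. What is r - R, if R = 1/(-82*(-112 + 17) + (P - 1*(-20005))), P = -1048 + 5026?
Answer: 437882327101/528568415529 ≈ 0.82843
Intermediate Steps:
P = 3978
r = 96474766/116450411 (r = -(19703/(-6713) - 6571/17347)/4 = -(19703*(-1/6713) - 6571*1/17347)/4 = -(-19703/6713 - 6571/17347)/4 = -1/4*(-385899064/116450411) = 96474766/116450411 ≈ 0.82846)
R = 1/31773 (R = 1/(-82*(-112 + 17) + (3978 - 1*(-20005))) = 1/(-82*(-95) + (3978 + 20005)) = 1/(7790 + 23983) = 1/31773 ≈ 3.1473e-5)
r - R = 96474766/116450411 - 1*1/31773 = 96474766/116450411 - 1/31773 = 437882327101/528568415529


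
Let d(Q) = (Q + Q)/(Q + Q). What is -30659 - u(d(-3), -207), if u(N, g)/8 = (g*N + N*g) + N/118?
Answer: -1613477/59 ≈ -27347.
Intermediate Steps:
d(Q) = 1 (d(Q) = (2*Q)/((2*Q)) = (2*Q)*(1/(2*Q)) = 1)
u(N, g) = 4*N/59 + 16*N*g (u(N, g) = 8*((g*N + N*g) + N/118) = 8*((N*g + N*g) + N*(1/118)) = 8*(2*N*g + N/118) = 8*(N/118 + 2*N*g) = 4*N/59 + 16*N*g)
-30659 - u(d(-3), -207) = -30659 - 4*(1 + 236*(-207))/59 = -30659 - 4*(1 - 48852)/59 = -30659 - 4*(-48851)/59 = -30659 - 1*(-195404/59) = -30659 + 195404/59 = -1613477/59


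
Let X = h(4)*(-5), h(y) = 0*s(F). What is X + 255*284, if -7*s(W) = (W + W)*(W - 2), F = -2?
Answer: 72420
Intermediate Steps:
s(W) = -2*W*(-2 + W)/7 (s(W) = -(W + W)*(W - 2)/7 = -2*W*(-2 + W)/7)
h(y) = 0 (h(y) = 0*((2/7)*(-2)*(2 - 1*(-2))) = 0*((2/7)*(-2)*(2 + 2)) = 0*((2/7)*(-2)*4) = 0*(-16/7) = 0)
X = 0 (X = 0*(-5) = 0)
X + 255*284 = 0 + 255*284 = 0 + 72420 = 72420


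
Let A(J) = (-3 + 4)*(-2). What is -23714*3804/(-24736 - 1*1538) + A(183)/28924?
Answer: 217431479933/63329098 ≈ 3433.4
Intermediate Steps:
A(J) = -2 (A(J) = 1*(-2) = -2)
-23714*3804/(-24736 - 1*1538) + A(183)/28924 = -23714*3804/(-24736 - 1*1538) - 2/28924 = -23714*3804/(-24736 - 1538) - 2*1/28924 = -23714/((-26274*1/3804)) - 1/14462 = -23714/(-4379/634) - 1/14462 = -23714*(-634/4379) - 1/14462 = 15034676/4379 - 1/14462 = 217431479933/63329098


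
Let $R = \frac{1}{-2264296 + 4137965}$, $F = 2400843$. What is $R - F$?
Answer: $- \frac{4498385102966}{1873669} \approx -2.4008 \cdot 10^{6}$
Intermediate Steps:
$R = \frac{1}{1873669} \approx 5.3371 \cdot 10^{-7}$
$R - F = \frac{1}{1873669} - 2400843 = - \frac{4498385102966}{1873669}$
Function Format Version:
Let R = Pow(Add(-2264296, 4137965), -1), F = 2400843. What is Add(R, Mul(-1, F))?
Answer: Rational(-4498385102966, 1873669) ≈ -2.4008e+6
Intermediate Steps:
R = Rational(1, 1873669) (R = Pow(1873669, -1) = Rational(1, 1873669) ≈ 5.3371e-7)
Add(R, Mul(-1, F)) = Add(Rational(1, 1873669), Mul(-1, 2400843)) = Add(Rational(1, 1873669), -2400843) = Rational(-4498385102966, 1873669)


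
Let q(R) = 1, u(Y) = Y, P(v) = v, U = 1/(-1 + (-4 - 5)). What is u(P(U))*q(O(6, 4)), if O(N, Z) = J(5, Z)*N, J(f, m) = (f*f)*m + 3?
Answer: -⅒ ≈ -0.10000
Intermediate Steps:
J(f, m) = 3 + m*f² (J(f, m) = f²*m + 3 = m*f² + 3 = 3 + m*f²)
U = -⅒ (U = 1/(-1 - 9) = 1/(-10) = -⅒ ≈ -0.10000)
O(N, Z) = N*(3 + 25*Z) (O(N, Z) = (3 + Z*5²)*N = (3 + Z*25)*N = (3 + 25*Z)*N = N*(3 + 25*Z))
u(P(U))*q(O(6, 4)) = -⅒*1 = -⅒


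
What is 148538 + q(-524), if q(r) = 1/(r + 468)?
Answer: 8318127/56 ≈ 1.4854e+5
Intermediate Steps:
q(r) = 1/(468 + r)
148538 + q(-524) = 148538 + 1/(468 - 524) = 148538 + 1/(-56) = 148538 - 1/56 = 8318127/56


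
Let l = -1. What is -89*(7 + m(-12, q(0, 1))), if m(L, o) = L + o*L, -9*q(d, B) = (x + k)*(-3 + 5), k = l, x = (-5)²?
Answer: -5251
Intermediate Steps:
x = 25
k = -1
q(d, B) = -16/3 (q(d, B) = -(25 - 1)*(-3 + 5)/9 = -8*2/3 = -⅑*48 = -16/3)
m(L, o) = L + L*o
-89*(7 + m(-12, q(0, 1))) = -89*(7 - 12*(1 - 16/3)) = -89*(7 - 12*(-13/3)) = -89*(7 + 52) = -89*59 = -5251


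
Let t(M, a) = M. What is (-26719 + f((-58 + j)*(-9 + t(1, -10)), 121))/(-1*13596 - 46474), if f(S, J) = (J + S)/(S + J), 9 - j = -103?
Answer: 13359/30035 ≈ 0.44478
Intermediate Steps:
j = 112 (j = 9 - 1*(-103) = 9 + 103 = 112)
f(S, J) = 1 (f(S, J) = (J + S)/(J + S) = 1)
(-26719 + f((-58 + j)*(-9 + t(1, -10)), 121))/(-1*13596 - 46474) = (-26719 + 1)/(-1*13596 - 46474) = -26718/(-13596 - 46474) = -26718/(-60070) = -26718*(-1/60070) = 13359/30035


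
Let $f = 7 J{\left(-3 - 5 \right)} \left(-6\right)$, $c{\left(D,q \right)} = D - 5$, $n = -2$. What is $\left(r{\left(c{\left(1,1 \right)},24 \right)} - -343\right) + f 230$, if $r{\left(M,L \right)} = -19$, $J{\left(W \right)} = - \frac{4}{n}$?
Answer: $-18996$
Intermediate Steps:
$c{\left(D,q \right)} = -5 + D$
$J{\left(W \right)} = 2$ ($J{\left(W \right)} = - \frac{4}{-2} = \left(-4\right) \left(- \frac{1}{2}\right) = 2$)
$f = -84$ ($f = 7 \cdot 2 \left(-6\right) = 14 \left(-6\right) = -84$)
$\left(r{\left(c{\left(1,1 \right)},24 \right)} - -343\right) + f 230 = \left(-19 - -343\right) - 19320 = \left(-19 + 343\right) - 19320 = 324 - 19320 = -18996$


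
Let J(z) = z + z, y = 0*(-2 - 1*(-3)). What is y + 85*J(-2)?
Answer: -340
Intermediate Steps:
y = 0 (y = 0*(-2 + 3) = 0*1 = 0)
J(z) = 2*z
y + 85*J(-2) = 0 + 85*(2*(-2)) = 0 + 85*(-4) = 0 - 340 = -340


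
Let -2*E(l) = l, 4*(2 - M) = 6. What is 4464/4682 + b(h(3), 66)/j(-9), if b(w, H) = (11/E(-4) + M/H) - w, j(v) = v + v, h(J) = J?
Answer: 4528361/5562216 ≈ 0.81413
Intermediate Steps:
M = ½ (M = 2 - ¼*6 = 2 - 3/2 = ½ ≈ 0.50000)
E(l) = -l/2
j(v) = 2*v
b(w, H) = 11/2 + 1/(2*H) - w (b(w, H) = (11/((-½*(-4))) + 1/(2*H)) - w = (11/2 + 1/(2*H)) - w = 11/2 + 1/(2*H) - w)
4464/4682 + b(h(3), 66)/j(-9) = 4464/4682 + (11/2 + (½)/66 - 1*3)/((2*(-9))) = 4464*(1/4682) + (11/2 + (½)*(1/66) - 3)/(-18) = 2232/2341 + (11/2 + 1/132 - 3)*(-1/18) = 2232/2341 + (331/132)*(-1/18) = 2232/2341 - 331/2376 = 4528361/5562216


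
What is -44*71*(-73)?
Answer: 228052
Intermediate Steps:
-44*71*(-73) = -3124*(-73) = 228052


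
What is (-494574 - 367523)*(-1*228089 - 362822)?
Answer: 509422600367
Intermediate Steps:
(-494574 - 367523)*(-1*228089 - 362822) = -862097*(-228089 - 362822) = -862097*(-590911) = 509422600367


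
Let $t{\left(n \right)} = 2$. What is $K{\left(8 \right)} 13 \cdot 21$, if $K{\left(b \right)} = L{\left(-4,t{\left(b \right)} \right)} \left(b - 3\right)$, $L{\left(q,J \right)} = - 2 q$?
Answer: $10920$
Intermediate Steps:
$K{\left(b \right)} = -24 + 8 b$ ($K{\left(b \right)} = \left(-2\right) \left(-4\right) \left(b - 3\right) = 8 \left(-3 + b\right) = -24 + 8 b$)
$K{\left(8 \right)} 13 \cdot 21 = \left(-24 + 8 \cdot 8\right) 13 \cdot 21 = \left(-24 + 64\right) 13 \cdot 21 = 40 \cdot 13 \cdot 21 = 520 \cdot 21 = 10920$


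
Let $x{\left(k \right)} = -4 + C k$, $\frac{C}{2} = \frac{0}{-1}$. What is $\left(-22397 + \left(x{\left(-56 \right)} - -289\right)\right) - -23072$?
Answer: $960$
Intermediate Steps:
$C = 0$ ($C = 2 \frac{0}{-1} = 2 \cdot 0 \left(-1\right) = 2 \cdot 0 = 0$)
$x{\left(k \right)} = -4$ ($x{\left(k \right)} = -4 + 0 k = -4 + 0 = -4$)
$\left(-22397 + \left(x{\left(-56 \right)} - -289\right)\right) - -23072 = \left(-22397 - -285\right) - -23072 = \left(-22397 + \left(-4 + 289\right)\right) + 23072 = \left(-22397 + 285\right) + 23072 = -22112 + 23072 = 960$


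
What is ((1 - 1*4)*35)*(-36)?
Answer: 3780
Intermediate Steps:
((1 - 1*4)*35)*(-36) = ((1 - 4)*35)*(-36) = -3*35*(-36) = -105*(-36) = 3780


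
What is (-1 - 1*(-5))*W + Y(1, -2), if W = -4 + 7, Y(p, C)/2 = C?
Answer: 8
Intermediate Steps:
Y(p, C) = 2*C
W = 3
(-1 - 1*(-5))*W + Y(1, -2) = (-1 - 1*(-5))*3 + 2*(-2) = (-1 + 5)*3 - 4 = 4*3 - 4 = 12 - 4 = 8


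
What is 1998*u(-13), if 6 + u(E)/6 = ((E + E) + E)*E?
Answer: 6005988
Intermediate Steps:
u(E) = -36 + 18*E**2 (u(E) = -36 + 6*(((E + E) + E)*E) = -36 + 6*((2*E + E)*E) = -36 + 6*((3*E)*E) = -36 + 6*(3*E**2) = -36 + 18*E**2)
1998*u(-13) = 1998*(-36 + 18*(-13)**2) = 1998*(-36 + 18*169) = 1998*(-36 + 3042) = 1998*3006 = 6005988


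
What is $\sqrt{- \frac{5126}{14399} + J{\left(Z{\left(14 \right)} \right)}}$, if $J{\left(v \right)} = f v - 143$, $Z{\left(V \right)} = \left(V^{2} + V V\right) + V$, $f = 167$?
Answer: $\frac{\sqrt{115931800985}}{1309} \approx 260.11$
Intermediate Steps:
$Z{\left(V \right)} = V + 2 V^{2}$ ($Z{\left(V \right)} = \left(V^{2} + V^{2}\right) + V = 2 V^{2} + V = V + 2 V^{2}$)
$J{\left(v \right)} = -143 + 167 v$ ($J{\left(v \right)} = 167 v - 143 = -143 + 167 v$)
$\sqrt{- \frac{5126}{14399} + J{\left(Z{\left(14 \right)} \right)}} = \sqrt{- \frac{5126}{14399} - \left(143 - 167 \cdot 14 \left(1 + 2 \cdot 14\right)\right)} = \sqrt{\left(-5126\right) \frac{1}{14399} - \left(143 - 167 \cdot 14 \left(1 + 28\right)\right)} = \sqrt{- \frac{466}{1309} - \left(143 - 167 \cdot 14 \cdot 29\right)} = \sqrt{- \frac{466}{1309} + \left(-143 + 167 \cdot 406\right)} = \sqrt{- \frac{466}{1309} + \left(-143 + 67802\right)} = \sqrt{- \frac{466}{1309} + 67659} = \sqrt{\frac{88565165}{1309}} = \frac{\sqrt{115931800985}}{1309}$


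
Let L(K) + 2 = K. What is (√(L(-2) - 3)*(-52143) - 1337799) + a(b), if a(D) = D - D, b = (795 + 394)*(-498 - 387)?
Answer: -1337799 - 52143*I*√7 ≈ -1.3378e+6 - 1.3796e+5*I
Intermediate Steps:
L(K) = -2 + K
b = -1052265 (b = 1189*(-885) = -1052265)
a(D) = 0
(√(L(-2) - 3)*(-52143) - 1337799) + a(b) = (√((-2 - 2) - 3)*(-52143) - 1337799) + 0 = (√(-4 - 3)*(-52143) - 1337799) + 0 = (√(-7)*(-52143) - 1337799) + 0 = ((I*√7)*(-52143) - 1337799) + 0 = (-52143*I*√7 - 1337799) + 0 = (-1337799 - 52143*I*√7) + 0 = -1337799 - 52143*I*√7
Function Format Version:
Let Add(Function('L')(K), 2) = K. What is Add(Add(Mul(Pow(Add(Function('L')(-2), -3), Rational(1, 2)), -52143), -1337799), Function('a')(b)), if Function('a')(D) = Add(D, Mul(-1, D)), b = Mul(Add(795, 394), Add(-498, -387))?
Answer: Add(-1337799, Mul(-52143, I, Pow(7, Rational(1, 2)))) ≈ Add(-1.3378e+6, Mul(-1.3796e+5, I))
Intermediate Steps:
Function('L')(K) = Add(-2, K)
b = -1052265 (b = Mul(1189, -885) = -1052265)
Function('a')(D) = 0
Add(Add(Mul(Pow(Add(Function('L')(-2), -3), Rational(1, 2)), -52143), -1337799), Function('a')(b)) = Add(Add(Mul(Pow(Add(Add(-2, -2), -3), Rational(1, 2)), -52143), -1337799), 0) = Add(Add(Mul(Pow(Add(-4, -3), Rational(1, 2)), -52143), -1337799), 0) = Add(Add(Mul(Pow(-7, Rational(1, 2)), -52143), -1337799), 0) = Add(Add(Mul(Mul(I, Pow(7, Rational(1, 2))), -52143), -1337799), 0) = Add(Add(Mul(-52143, I, Pow(7, Rational(1, 2))), -1337799), 0) = Add(Add(-1337799, Mul(-52143, I, Pow(7, Rational(1, 2)))), 0) = Add(-1337799, Mul(-52143, I, Pow(7, Rational(1, 2))))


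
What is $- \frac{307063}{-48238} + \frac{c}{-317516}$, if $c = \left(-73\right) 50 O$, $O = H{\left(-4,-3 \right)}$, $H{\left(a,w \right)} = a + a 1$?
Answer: $\frac{24022216477}{3829084202} \approx 6.2736$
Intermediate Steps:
$H{\left(a,w \right)} = 2 a$ ($H{\left(a,w \right)} = a + a = 2 a$)
$O = -8$ ($O = 2 \left(-4\right) = -8$)
$c = 29200$ ($c = \left(-73\right) 50 \left(-8\right) = \left(-3650\right) \left(-8\right) = 29200$)
$- \frac{307063}{-48238} + \frac{c}{-317516} = - \frac{307063}{-48238} + \frac{29200}{-317516} = \left(-307063\right) \left(- \frac{1}{48238}\right) + 29200 \left(- \frac{1}{317516}\right) = \frac{307063}{48238} - \frac{7300}{79379} = \frac{24022216477}{3829084202}$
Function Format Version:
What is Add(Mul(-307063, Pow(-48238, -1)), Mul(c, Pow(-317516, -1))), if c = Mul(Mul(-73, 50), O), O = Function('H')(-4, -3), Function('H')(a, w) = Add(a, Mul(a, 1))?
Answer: Rational(24022216477, 3829084202) ≈ 6.2736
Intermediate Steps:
Function('H')(a, w) = Mul(2, a) (Function('H')(a, w) = Add(a, a) = Mul(2, a))
O = -8 (O = Mul(2, -4) = -8)
c = 29200 (c = Mul(Mul(-73, 50), -8) = Mul(-3650, -8) = 29200)
Add(Mul(-307063, Pow(-48238, -1)), Mul(c, Pow(-317516, -1))) = Add(Mul(-307063, Pow(-48238, -1)), Mul(29200, Pow(-317516, -1))) = Add(Mul(-307063, Rational(-1, 48238)), Mul(29200, Rational(-1, 317516))) = Add(Rational(307063, 48238), Rational(-7300, 79379)) = Rational(24022216477, 3829084202)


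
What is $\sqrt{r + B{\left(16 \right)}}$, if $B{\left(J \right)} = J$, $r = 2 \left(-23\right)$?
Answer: $i \sqrt{30} \approx 5.4772 i$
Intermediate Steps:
$r = -46$
$\sqrt{r + B{\left(16 \right)}} = \sqrt{-46 + 16} = \sqrt{-30} = i \sqrt{30}$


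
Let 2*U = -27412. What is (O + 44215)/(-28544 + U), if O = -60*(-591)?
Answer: -3187/1690 ≈ -1.8858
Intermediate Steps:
U = -13706 (U = (½)*(-27412) = -13706)
O = 35460
(O + 44215)/(-28544 + U) = (35460 + 44215)/(-28544 - 13706) = 79675/(-42250) = 79675*(-1/42250) = -3187/1690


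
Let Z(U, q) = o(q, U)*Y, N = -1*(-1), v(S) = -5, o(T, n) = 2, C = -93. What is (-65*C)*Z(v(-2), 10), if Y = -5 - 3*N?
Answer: -96720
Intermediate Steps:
N = 1
Y = -8 (Y = -5 - 3*1 = -5 - 3 = -8)
Z(U, q) = -16 (Z(U, q) = 2*(-8) = -16)
(-65*C)*Z(v(-2), 10) = -65*(-93)*(-16) = 6045*(-16) = -96720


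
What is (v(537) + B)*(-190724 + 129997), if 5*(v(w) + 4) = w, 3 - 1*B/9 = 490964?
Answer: 1341625093256/5 ≈ 2.6833e+11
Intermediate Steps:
B = -4418649 (B = 27 - 9*490964 = 27 - 4418676 = -4418649)
v(w) = -4 + w/5
(v(537) + B)*(-190724 + 129997) = ((-4 + (1/5)*537) - 4418649)*(-190724 + 129997) = ((-4 + 537/5) - 4418649)*(-60727) = (517/5 - 4418649)*(-60727) = -22092728/5*(-60727) = 1341625093256/5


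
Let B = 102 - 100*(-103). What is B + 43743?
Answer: 54145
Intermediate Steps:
B = 10402 (B = 102 + 10300 = 10402)
B + 43743 = 10402 + 43743 = 54145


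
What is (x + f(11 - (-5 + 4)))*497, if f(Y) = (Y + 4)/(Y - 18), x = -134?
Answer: -203770/3 ≈ -67923.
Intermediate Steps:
f(Y) = (4 + Y)/(-18 + Y)
(x + f(11 - (-5 + 4)))*497 = (-134 + (4 + (11 - (-5 + 4)))/(-18 + (11 - (-5 + 4))))*497 = (-134 + (4 + (11 - 1*(-1)))/(-18 + (11 - 1*(-1))))*497 = (-134 + (4 + (11 + 1))/(-18 + (11 + 1)))*497 = (-134 + (4 + 12)/(-18 + 12))*497 = (-134 + 16/(-6))*497 = (-134 - 1/6*16)*497 = (-134 - 8/3)*497 = -410/3*497 = -203770/3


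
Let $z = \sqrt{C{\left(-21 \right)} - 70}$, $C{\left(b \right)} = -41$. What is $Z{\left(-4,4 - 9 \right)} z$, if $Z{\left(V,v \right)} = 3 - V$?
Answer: $7 i \sqrt{111} \approx 73.75 i$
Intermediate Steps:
$z = i \sqrt{111}$ ($z = \sqrt{-41 - 70} = \sqrt{-111} = i \sqrt{111} \approx 10.536 i$)
$Z{\left(-4,4 - 9 \right)} z = \left(3 - -4\right) i \sqrt{111} = \left(3 + 4\right) i \sqrt{111} = 7 i \sqrt{111}$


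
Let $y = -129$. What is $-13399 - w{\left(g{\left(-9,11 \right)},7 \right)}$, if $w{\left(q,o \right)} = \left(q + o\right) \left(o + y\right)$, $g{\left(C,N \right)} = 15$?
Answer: $-10715$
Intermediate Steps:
$w{\left(q,o \right)} = \left(-129 + o\right) \left(o + q\right)$ ($w{\left(q,o \right)} = \left(q + o\right) \left(o - 129\right) = \left(o + q\right) \left(-129 + o\right) = \left(-129 + o\right) \left(o + q\right)$)
$-13399 - w{\left(g{\left(-9,11 \right)},7 \right)} = -13399 - \left(7^{2} - 903 - 1935 + 7 \cdot 15\right) = -13399 - \left(49 - 903 - 1935 + 105\right) = -13399 - -2684 = -13399 + 2684 = -10715$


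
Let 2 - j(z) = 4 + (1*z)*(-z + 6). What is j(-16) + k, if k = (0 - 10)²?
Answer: 450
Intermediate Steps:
j(z) = -2 - z*(6 - z) (j(z) = 2 - (4 + (1*z)*(-z + 6)) = 2 - (4 + z*(6 - z)) = 2 + (-4 - z*(6 - z)) = -2 - z*(6 - z))
k = 100 (k = (-10)² = 100)
j(-16) + k = (-2 + (-16)² - 6*(-16)) + 100 = (-2 + 256 + 96) + 100 = 350 + 100 = 450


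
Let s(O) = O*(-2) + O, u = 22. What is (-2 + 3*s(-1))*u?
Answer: 22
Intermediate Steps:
s(O) = -O (s(O) = -2*O + O = -O)
(-2 + 3*s(-1))*u = (-2 + 3*(-1*(-1)))*22 = (-2 + 3*1)*22 = (-2 + 3)*22 = 1*22 = 22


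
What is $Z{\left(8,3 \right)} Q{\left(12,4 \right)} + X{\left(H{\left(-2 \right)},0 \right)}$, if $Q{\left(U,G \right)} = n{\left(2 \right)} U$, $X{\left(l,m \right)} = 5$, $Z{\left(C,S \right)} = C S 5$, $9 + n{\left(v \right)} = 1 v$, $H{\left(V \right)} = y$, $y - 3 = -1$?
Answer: $-10075$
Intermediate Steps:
$y = 2$ ($y = 3 - 1 = 2$)
$H{\left(V \right)} = 2$
$n{\left(v \right)} = -9 + v$ ($n{\left(v \right)} = -9 + 1 v = -9 + v$)
$Z{\left(C,S \right)} = 5 C S$
$Q{\left(U,G \right)} = - 7 U$ ($Q{\left(U,G \right)} = \left(-9 + 2\right) U = - 7 U$)
$Z{\left(8,3 \right)} Q{\left(12,4 \right)} + X{\left(H{\left(-2 \right)},0 \right)} = 5 \cdot 8 \cdot 3 \left(\left(-7\right) 12\right) + 5 = 120 \left(-84\right) + 5 = -10080 + 5 = -10075$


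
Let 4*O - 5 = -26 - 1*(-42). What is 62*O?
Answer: 651/2 ≈ 325.50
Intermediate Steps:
O = 21/4 (O = 5/4 + (-26 - 1*(-42))/4 = 5/4 + (-26 + 42)/4 = 5/4 + (¼)*16 = 5/4 + 4 = 21/4 ≈ 5.2500)
62*O = 62*(21/4) = 651/2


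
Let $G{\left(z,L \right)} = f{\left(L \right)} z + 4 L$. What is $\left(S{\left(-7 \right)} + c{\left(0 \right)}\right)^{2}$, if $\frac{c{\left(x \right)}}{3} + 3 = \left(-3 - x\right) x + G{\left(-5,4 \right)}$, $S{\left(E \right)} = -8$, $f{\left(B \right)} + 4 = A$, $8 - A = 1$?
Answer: $196$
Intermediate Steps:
$A = 7$ ($A = 8 - 1 = 7$)
$f{\left(B \right)} = 3$ ($f{\left(B \right)} = -4 + 7 = 3$)
$G{\left(z,L \right)} = 3 z + 4 L$
$c{\left(x \right)} = -6 + 3 x \left(-3 - x\right)$ ($c{\left(x \right)} = -9 + 3 \left(\left(-3 - x\right) x + \left(3 \left(-5\right) + 4 \cdot 4\right)\right) = -9 + 3 \left(x \left(-3 - x\right) + \left(-15 + 16\right)\right) = -9 + 3 \left(x \left(-3 - x\right) + 1\right) = -9 + 3 \left(1 + x \left(-3 - x\right)\right) = -9 + \left(3 + 3 x \left(-3 - x\right)\right) = -6 + 3 x \left(-3 - x\right)$)
$\left(S{\left(-7 \right)} + c{\left(0 \right)}\right)^{2} = \left(-8 - \left(6 + 3 \cdot 0^{2}\right)\right)^{2} = \left(-8 - 6\right)^{2} = \left(-14\right)^{2} = 196$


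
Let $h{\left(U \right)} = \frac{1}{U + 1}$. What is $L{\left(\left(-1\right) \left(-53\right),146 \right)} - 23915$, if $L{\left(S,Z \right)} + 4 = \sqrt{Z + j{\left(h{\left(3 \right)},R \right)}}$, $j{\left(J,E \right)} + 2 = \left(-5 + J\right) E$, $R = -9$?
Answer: $-23919 + \frac{3 \sqrt{83}}{2} \approx -23905.0$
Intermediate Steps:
$h{\left(U \right)} = \frac{1}{1 + U}$
$j{\left(J,E \right)} = -2 + E \left(-5 + J\right)$ ($j{\left(J,E \right)} = -2 + \left(-5 + J\right) E = -2 + E \left(-5 + J\right)$)
$L{\left(S,Z \right)} = -4 + \sqrt{\frac{163}{4} + Z}$ ($L{\left(S,Z \right)} = -4 + \sqrt{Z - \left(-43 + \frac{9}{1 + 3}\right)} = -4 + \sqrt{Z - \left(-43 + \frac{9}{4}\right)} = -4 + \sqrt{Z - - \frac{163}{4}} = -4 + \sqrt{Z + \frac{163}{4}} = -4 + \sqrt{\frac{163}{4} + Z}$)
$L{\left(\left(-1\right) \left(-53\right),146 \right)} - 23915 = \left(-4 + \frac{\sqrt{163 + 4 \cdot 146}}{2}\right) - 23915 = \left(-4 + \frac{\sqrt{163 + 584}}{2}\right) - 23915 = \left(-4 + \frac{\sqrt{747}}{2}\right) - 23915 = \left(-4 + \frac{3 \sqrt{83}}{2}\right) - 23915 = -23919 + \frac{3 \sqrt{83}}{2}$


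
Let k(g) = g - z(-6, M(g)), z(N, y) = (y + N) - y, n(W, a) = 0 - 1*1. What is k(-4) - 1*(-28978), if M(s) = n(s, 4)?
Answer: 28980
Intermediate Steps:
n(W, a) = -1 (n(W, a) = 0 - 1 = -1)
M(s) = -1
z(N, y) = N (z(N, y) = (N + y) - y = N)
k(g) = 6 + g (k(g) = g - 1*(-6) = g + 6 = 6 + g)
k(-4) - 1*(-28978) = (6 - 4) - 1*(-28978) = 2 + 28978 = 28980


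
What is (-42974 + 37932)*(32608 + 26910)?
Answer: -300089756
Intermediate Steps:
(-42974 + 37932)*(32608 + 26910) = -5042*59518 = -300089756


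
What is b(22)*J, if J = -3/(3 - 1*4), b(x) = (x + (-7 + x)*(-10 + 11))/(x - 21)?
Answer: 111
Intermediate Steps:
b(x) = (-7 + 2*x)/(-21 + x) (b(x) = (x + (-7 + x)*1)/(-21 + x) = (x + (-7 + x))/(-21 + x) = (-7 + 2*x)/(-21 + x))
J = 3 (J = -3/(3 - 4) = -3/(-1) = -3*(-1) = 3)
b(22)*J = ((-7 + 2*22)/(-21 + 22))*3 = ((-7 + 44)/1)*3 = (1*37)*3 = 37*3 = 111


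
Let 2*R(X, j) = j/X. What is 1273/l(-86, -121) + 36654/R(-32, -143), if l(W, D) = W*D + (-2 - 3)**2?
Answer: 1287884525/78507 ≈ 16405.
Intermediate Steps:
R(X, j) = j/(2*X) (R(X, j) = (j/X)/2 = j/(2*X))
l(W, D) = 25 + D*W (l(W, D) = D*W + (-5)**2 = D*W + 25 = 25 + D*W)
1273/l(-86, -121) + 36654/R(-32, -143) = 1273/(25 - 121*(-86)) + 36654/(((1/2)*(-143)/(-32))) = 1273/(25 + 10406) + 36654/(((1/2)*(-143)*(-1/32))) = 1273/10431 + 36654/(143/64) = 1273*(1/10431) + 36654*(64/143) = 67/549 + 2345856/143 = 1287884525/78507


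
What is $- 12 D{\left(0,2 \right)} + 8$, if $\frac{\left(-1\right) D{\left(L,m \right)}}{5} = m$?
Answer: $128$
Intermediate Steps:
$D{\left(L,m \right)} = - 5 m$
$- 12 D{\left(0,2 \right)} + 8 = - 12 \left(\left(-5\right) 2\right) + 8 = \left(-12\right) \left(-10\right) + 8 = 120 + 8 = 128$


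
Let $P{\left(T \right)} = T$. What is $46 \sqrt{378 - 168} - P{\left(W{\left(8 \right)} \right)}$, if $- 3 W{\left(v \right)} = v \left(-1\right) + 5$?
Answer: $-1 + 46 \sqrt{210} \approx 665.6$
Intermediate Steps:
$W{\left(v \right)} = - \frac{5}{3} + \frac{v}{3}$ ($W{\left(v \right)} = - \frac{v \left(-1\right) + 5}{3} = - \frac{- v + 5}{3} = - \frac{5 - v}{3} = - \frac{5}{3} + \frac{v}{3}$)
$46 \sqrt{378 - 168} - P{\left(W{\left(8 \right)} \right)} = 46 \sqrt{378 - 168} - \left(- \frac{5}{3} + \frac{1}{3} \cdot 8\right) = 46 \sqrt{210} - \left(- \frac{5}{3} + \frac{8}{3}\right) = 46 \sqrt{210} - 1 = -1 + 46 \sqrt{210}$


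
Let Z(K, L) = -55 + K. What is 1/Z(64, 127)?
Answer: 1/9 ≈ 0.11111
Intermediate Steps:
1/Z(64, 127) = 1/(-55 + 64) = 1/9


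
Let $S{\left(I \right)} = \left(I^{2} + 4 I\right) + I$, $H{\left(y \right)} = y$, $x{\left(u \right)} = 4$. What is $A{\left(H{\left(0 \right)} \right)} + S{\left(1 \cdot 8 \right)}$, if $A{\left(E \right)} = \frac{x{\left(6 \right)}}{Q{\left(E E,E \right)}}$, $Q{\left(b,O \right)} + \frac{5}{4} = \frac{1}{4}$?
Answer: $100$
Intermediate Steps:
$Q{\left(b,O \right)} = -1$ ($Q{\left(b,O \right)} = - \frac{5}{4} + \frac{1}{4} = -1$)
$A{\left(E \right)} = -4$ ($A{\left(E \right)} = \frac{4}{-1} = 4 \left(-1\right) = -4$)
$S{\left(I \right)} = I^{2} + 5 I$
$A{\left(H{\left(0 \right)} \right)} + S{\left(1 \cdot 8 \right)} = -4 + 1 \cdot 8 \left(5 + 1 \cdot 8\right) = -4 + 8 \left(5 + 8\right) = -4 + 8 \cdot 13 = -4 + 104 = 100$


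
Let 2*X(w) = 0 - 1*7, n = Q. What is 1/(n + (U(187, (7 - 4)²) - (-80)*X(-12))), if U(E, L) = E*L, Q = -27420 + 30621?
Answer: 1/4604 ≈ 0.00021720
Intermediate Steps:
Q = 3201
n = 3201
X(w) = -7/2 (X(w) = (0 - 1*7)/2 = (0 - 7)/2 = (½)*(-7) = -7/2)
1/(n + (U(187, (7 - 4)²) - (-80)*X(-12))) = 1/(3201 + (187*(7 - 4)² - (-80)*(-7)/2)) = 1/(3201 + (187*3² - 1*280)) = 1/(3201 + (187*9 - 280)) = 1/(3201 + (1683 - 280)) = 1/(3201 + 1403) = 1/4604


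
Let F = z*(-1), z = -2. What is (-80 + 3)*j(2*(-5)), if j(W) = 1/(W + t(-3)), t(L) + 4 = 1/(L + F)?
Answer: 77/15 ≈ 5.1333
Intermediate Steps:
F = 2 (F = -2*(-1) = 2)
t(L) = -4 + 1/(2 + L) (t(L) = -4 + 1/(L + 2) = -4 + 1/(2 + L))
j(W) = 1/(-5 + W) (j(W) = 1/(W + (-7 - 4*(-3))/(2 - 3)) = 1/(W + (-7 + 12)/(-1)) = 1/(W - 1*5) = 1/(W - 5) = 1/(-5 + W))
(-80 + 3)*j(2*(-5)) = (-80 + 3)/(-5 + 2*(-5)) = -77/(-5 - 10) = -77/(-15) = -77*(-1/15) = 77/15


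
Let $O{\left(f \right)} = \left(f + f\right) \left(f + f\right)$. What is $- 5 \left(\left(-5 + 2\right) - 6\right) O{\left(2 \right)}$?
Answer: $720$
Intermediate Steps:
$O{\left(f \right)} = 4 f^{2}$ ($O{\left(f \right)} = 2 f 2 f = 4 f^{2}$)
$- 5 \left(\left(-5 + 2\right) - 6\right) O{\left(2 \right)} = - 5 \left(\left(-5 + 2\right) - 6\right) 4 \cdot 2^{2} = - 5 \left(-3 - 6\right) 4 \cdot 4 = \left(-5\right) \left(-9\right) 16 = 45 \cdot 16 = 720$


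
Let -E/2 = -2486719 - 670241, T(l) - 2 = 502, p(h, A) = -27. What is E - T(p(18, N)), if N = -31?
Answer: 6313416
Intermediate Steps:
T(l) = 504 (T(l) = 2 + 502 = 504)
E = 6313920 (E = -2*(-2486719 - 670241) = -2*(-3156960) = 6313920)
E - T(p(18, N)) = 6313920 - 1*504 = 6313920 - 504 = 6313416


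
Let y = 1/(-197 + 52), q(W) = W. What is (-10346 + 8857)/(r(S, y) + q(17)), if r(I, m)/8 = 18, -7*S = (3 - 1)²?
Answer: -1489/161 ≈ -9.2484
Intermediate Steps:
S = -4/7 (S = -(3 - 1)²/7 = -⅐*2² = -⅐*4 = -4/7 ≈ -0.57143)
y = -1/145 (y = 1/(-145) = -1/145 ≈ -0.0068966)
r(I, m) = 144 (r(I, m) = 8*18 = 144)
(-10346 + 8857)/(r(S, y) + q(17)) = (-10346 + 8857)/(144 + 17) = -1489/161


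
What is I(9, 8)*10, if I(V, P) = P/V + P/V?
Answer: 160/9 ≈ 17.778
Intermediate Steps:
I(V, P) = 2*P/V
I(9, 8)*10 = (2*8/9)*10 = (2*8*(⅑))*10 = (16/9)*10 = 160/9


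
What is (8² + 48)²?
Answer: 12544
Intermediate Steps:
(8² + 48)² = (64 + 48)² = 112² = 12544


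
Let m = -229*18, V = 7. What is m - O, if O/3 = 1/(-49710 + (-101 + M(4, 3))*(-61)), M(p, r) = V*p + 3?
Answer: -187303677/45440 ≈ -4122.0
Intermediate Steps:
M(p, r) = 3 + 7*p (M(p, r) = 7*p + 3 = 3 + 7*p)
m = -4122
O = -3/45440 (O = 3/(-49710 + (-101 + (3 + 7*4))*(-61)) = 3/(-49710 + (-101 + (3 + 28))*(-61)) = 3/(-49710 + (-101 + 31)*(-61)) = 3/(-49710 - 70*(-61)) = 3/(-49710 + 4270) = 3/(-45440) = 3*(-1/45440) = -3/45440 ≈ -6.6021e-5)
m - O = -4122 - 1*(-3/45440) = -4122 + 3/45440 = -187303677/45440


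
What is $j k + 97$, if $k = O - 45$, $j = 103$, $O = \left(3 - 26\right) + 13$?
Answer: $-5568$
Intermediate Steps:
$O = -10$ ($O = -23 + 13 = -10$)
$k = -55$ ($k = -10 - 45 = -55$)
$j k + 97 = 103 \left(-55\right) + 97 = -5665 + 97 = -5568$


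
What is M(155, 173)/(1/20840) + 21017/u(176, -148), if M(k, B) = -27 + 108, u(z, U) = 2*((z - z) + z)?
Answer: 594211097/352 ≈ 1.6881e+6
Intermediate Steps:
u(z, U) = 2*z (u(z, U) = 2*(0 + z) = 2*z)
M(k, B) = 81
M(155, 173)/(1/20840) + 21017/u(176, -148) = 81/(1/20840) + 21017/((2*176)) = 81/(1/20840) + 21017/352 = 81*20840 + 21017*(1/352) = 1688040 + 21017/352 = 594211097/352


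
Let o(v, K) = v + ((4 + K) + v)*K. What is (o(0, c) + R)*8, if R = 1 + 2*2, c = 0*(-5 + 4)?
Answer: 40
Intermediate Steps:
c = 0 (c = 0*(-1) = 0)
R = 5 (R = 1 + 4 = 5)
o(v, K) = v + K*(4 + K + v) (o(v, K) = v + (4 + K + v)*K = v + K*(4 + K + v))
(o(0, c) + R)*8 = ((0 + 0² + 4*0 + 0*0) + 5)*8 = ((0 + 0 + 0 + 0) + 5)*8 = (0 + 5)*8 = 5*8 = 40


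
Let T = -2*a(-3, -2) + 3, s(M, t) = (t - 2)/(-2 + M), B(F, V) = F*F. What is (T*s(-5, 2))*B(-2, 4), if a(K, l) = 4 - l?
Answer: 0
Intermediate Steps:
B(F, V) = F**2
s(M, t) = (-2 + t)/(-2 + M)
T = -9 (T = -2*(4 - 1*(-2)) + 3 = -2*(4 + 2) + 3 = -2*6 + 3 = -12 + 3 = -9)
(T*s(-5, 2))*B(-2, 4) = -9*(-2 + 2)/(-2 - 5)*(-2)**2 = -9*0/(-7)*4 = -(-9)*0/7*4 = -9*0*4 = 0*4 = 0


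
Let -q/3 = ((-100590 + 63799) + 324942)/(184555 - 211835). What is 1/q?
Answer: 27280/864453 ≈ 0.031558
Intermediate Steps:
q = 864453/27280 (q = -3*((-100590 + 63799) + 324942)/(184555 - 211835) = -3*(-36791 + 324942)/(-27280) = -864453*(-1)/27280 = -3*(-288151/27280) = 864453/27280 ≈ 31.688)
1/q = 1/(864453/27280) = 27280/864453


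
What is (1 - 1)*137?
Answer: 0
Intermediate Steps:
(1 - 1)*137 = 0*137 = 0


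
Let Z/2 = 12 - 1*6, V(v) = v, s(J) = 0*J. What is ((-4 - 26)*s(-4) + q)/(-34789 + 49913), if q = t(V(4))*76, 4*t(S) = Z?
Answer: 3/199 ≈ 0.015075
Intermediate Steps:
s(J) = 0
Z = 12 (Z = 2*(12 - 1*6) = 2*(12 - 6) = 2*6 = 12)
t(S) = 3 (t(S) = (¼)*12 = 3)
q = 228 (q = 3*76 = 228)
((-4 - 26)*s(-4) + q)/(-34789 + 49913) = ((-4 - 26)*0 + 228)/(-34789 + 49913) = (-30*0 + 228)/15124 = (0 + 228)*(1/15124) = 228*(1/15124) = 3/199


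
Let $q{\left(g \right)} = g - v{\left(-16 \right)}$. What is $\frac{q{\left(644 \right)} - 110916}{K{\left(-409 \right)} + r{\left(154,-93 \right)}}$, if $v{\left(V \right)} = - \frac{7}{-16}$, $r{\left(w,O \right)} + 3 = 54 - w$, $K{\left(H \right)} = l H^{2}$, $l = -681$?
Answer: $\frac{1764359}{1822695424} \approx 0.00096799$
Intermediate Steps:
$K{\left(H \right)} = - 681 H^{2}$
$r{\left(w,O \right)} = 51 - w$ ($r{\left(w,O \right)} = -3 - \left(-54 + w\right) = 51 - w$)
$v{\left(V \right)} = \frac{7}{16}$ ($v{\left(V \right)} = \left(-7\right) \left(- \frac{1}{16}\right) = \frac{7}{16}$)
$q{\left(g \right)} = - \frac{7}{16} + g$ ($q{\left(g \right)} = g - \frac{7}{16} = - \frac{7}{16} + g$)
$\frac{q{\left(644 \right)} - 110916}{K{\left(-409 \right)} + r{\left(154,-93 \right)}} = \frac{\left(- \frac{7}{16} + 644\right) - 110916}{- 681 \left(-409\right)^{2} + \left(51 - 154\right)} = \frac{\frac{10297}{16} - 110916}{\left(-681\right) 167281 + \left(51 - 154\right)} = - \frac{1764359}{16 \left(-113918361 - 103\right)} = - \frac{1764359}{16 \left(-113918464\right)} = \left(- \frac{1764359}{16}\right) \left(- \frac{1}{113918464}\right) = \frac{1764359}{1822695424}$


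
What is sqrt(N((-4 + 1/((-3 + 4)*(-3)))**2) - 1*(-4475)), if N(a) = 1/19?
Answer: sqrt(1615494)/19 ≈ 66.896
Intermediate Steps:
N(a) = 1/19
sqrt(N((-4 + 1/((-3 + 4)*(-3)))**2) - 1*(-4475)) = sqrt(1/19 - 1*(-4475)) = sqrt(1/19 + 4475) = sqrt(85026/19) = sqrt(1615494)/19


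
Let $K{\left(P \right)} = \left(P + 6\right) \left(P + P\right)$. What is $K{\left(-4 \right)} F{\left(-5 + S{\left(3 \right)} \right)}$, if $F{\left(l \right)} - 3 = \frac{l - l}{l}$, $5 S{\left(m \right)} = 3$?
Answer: $-48$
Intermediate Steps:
$K{\left(P \right)} = 2 P \left(6 + P\right)$ ($K{\left(P \right)} = \left(6 + P\right) 2 P = 2 P \left(6 + P\right)$)
$S{\left(m \right)} = \frac{3}{5}$ ($S{\left(m \right)} = \frac{1}{5} \cdot 3 = \frac{3}{5}$)
$F{\left(l \right)} = 3$ ($F{\left(l \right)} = 3 + \frac{l - l}{l} = 3 + \frac{0}{l} = 3 + 0 = 3$)
$K{\left(-4 \right)} F{\left(-5 + S{\left(3 \right)} \right)} = 2 \left(-4\right) \left(6 - 4\right) 3 = 2 \left(-4\right) 2 \cdot 3 = \left(-16\right) 3 = -48$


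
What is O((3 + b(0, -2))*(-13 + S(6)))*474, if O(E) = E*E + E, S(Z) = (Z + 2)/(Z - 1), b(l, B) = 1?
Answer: 24100056/25 ≈ 9.6400e+5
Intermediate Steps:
S(Z) = (2 + Z)/(-1 + Z)
O(E) = E + E² (O(E) = E² + E = E + E²)
O((3 + b(0, -2))*(-13 + S(6)))*474 = (((3 + 1)*(-13 + (2 + 6)/(-1 + 6)))*(1 + (3 + 1)*(-13 + (2 + 6)/(-1 + 6))))*474 = ((4*(-13 + 8/5))*(1 + 4*(-13 + 8/5)))*474 = ((4*(-57/5))*(1 + 4*(-57/5)))*474 = -228*(1 - 228/5)/5*474 = -228/5*(-223/5)*474 = (50844/25)*474 = 24100056/25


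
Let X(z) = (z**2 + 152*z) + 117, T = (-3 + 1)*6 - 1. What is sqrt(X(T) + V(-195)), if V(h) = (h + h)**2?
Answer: 13*sqrt(890) ≈ 387.83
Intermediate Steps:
T = -13 (T = -2*6 - 1 = -12 - 1 = -13)
X(z) = 117 + z**2 + 152*z
V(h) = 4*h**2 (V(h) = (2*h)**2 = 4*h**2)
sqrt(X(T) + V(-195)) = sqrt((117 + (-13)**2 + 152*(-13)) + 4*(-195)**2) = sqrt((117 + 169 - 1976) + 4*38025) = sqrt(-1690 + 152100) = sqrt(150410) = 13*sqrt(890)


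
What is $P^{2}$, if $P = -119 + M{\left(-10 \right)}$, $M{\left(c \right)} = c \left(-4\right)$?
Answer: $6241$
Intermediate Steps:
$M{\left(c \right)} = - 4 c$
$P = -79$ ($P = -119 - -40 = -119 + 40 = -79$)
$P^{2} = \left(-79\right)^{2} = 6241$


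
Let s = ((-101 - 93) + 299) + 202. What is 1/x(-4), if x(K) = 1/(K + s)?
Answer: 303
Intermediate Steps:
s = 307 (s = (-194 + 299) + 202 = 105 + 202 = 307)
x(K) = 1/(307 + K) (x(K) = 1/(K + 307) = 1/(307 + K))
1/x(-4) = 1/(1/(307 - 4)) = 1/(1/303) = 303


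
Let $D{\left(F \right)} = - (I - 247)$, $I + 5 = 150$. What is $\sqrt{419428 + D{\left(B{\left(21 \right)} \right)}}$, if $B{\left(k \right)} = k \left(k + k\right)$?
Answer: $\sqrt{419530} \approx 647.71$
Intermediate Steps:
$I = 145$ ($I = -5 + 150 = 145$)
$B{\left(k \right)} = 2 k^{2}$ ($B{\left(k \right)} = k 2 k = 2 k^{2}$)
$D{\left(F \right)} = 102$ ($D{\left(F \right)} = - (145 - 247) = \left(-1\right) \left(-102\right) = 102$)
$\sqrt{419428 + D{\left(B{\left(21 \right)} \right)}} = \sqrt{419428 + 102} = \sqrt{419530}$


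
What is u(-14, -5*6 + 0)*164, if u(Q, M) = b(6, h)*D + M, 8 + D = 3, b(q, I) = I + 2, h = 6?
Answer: -11480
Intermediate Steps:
b(q, I) = 2 + I
D = -5 (D = -8 + 3 = -5)
u(Q, M) = -40 + M (u(Q, M) = (2 + 6)*(-5) + M = 8*(-5) + M = -40 + M)
u(-14, -5*6 + 0)*164 = (-40 + (-5*6 + 0))*164 = (-40 + (-30 + 0))*164 = (-40 - 30)*164 = -70*164 = -11480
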